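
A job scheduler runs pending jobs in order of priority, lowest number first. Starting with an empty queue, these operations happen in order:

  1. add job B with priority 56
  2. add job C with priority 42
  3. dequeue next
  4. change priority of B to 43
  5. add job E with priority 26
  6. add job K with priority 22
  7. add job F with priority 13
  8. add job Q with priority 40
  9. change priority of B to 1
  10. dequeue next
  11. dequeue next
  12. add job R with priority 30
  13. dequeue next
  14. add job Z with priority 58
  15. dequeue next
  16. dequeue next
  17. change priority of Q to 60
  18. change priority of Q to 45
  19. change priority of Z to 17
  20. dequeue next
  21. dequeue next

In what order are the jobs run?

add B (priority 56) → {B:56}
add C (priority 42) → {C:42, B:56}
dequeue next → C; now {B:56}
update B to priority 43 → {B:43}
add E (priority 26) → {E:26, B:43}
add K (priority 22) → {K:22, E:26, B:43}
add F (priority 13) → {F:13, K:22, E:26, B:43}
add Q (priority 40) → {F:13, K:22, E:26, Q:40, B:43}
update B to priority 1 → {B:1, F:13, K:22, E:26, Q:40}
dequeue next → B; now {F:13, K:22, E:26, Q:40}
dequeue next → F; now {K:22, E:26, Q:40}
add R (priority 30) → {K:22, E:26, R:30, Q:40}
dequeue next → K; now {E:26, R:30, Q:40}
add Z (priority 58) → {E:26, R:30, Q:40, Z:58}
dequeue next → E; now {R:30, Q:40, Z:58}
dequeue next → R; now {Q:40, Z:58}
update Q to priority 60 → {Z:58, Q:60}
update Q to priority 45 → {Q:45, Z:58}
update Z to priority 17 → {Z:17, Q:45}
dequeue next → Z; now {Q:45}
dequeue next → Q; now {}

C, B, F, K, E, R, Z, Q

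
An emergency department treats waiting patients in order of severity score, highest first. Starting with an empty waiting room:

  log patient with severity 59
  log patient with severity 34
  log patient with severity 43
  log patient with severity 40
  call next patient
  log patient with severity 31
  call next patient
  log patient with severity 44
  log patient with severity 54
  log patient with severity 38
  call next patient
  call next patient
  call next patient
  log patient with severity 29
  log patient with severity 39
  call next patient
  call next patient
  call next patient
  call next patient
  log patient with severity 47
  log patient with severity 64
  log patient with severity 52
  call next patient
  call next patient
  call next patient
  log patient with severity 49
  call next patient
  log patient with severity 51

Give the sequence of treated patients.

insert 59 → {59}
insert 34 → {59, 34}
insert 43 → {59, 43, 34}
insert 40 → {59, 43, 40, 34}
call next patient → 59; now {43, 40, 34}
insert 31 → {43, 40, 34, 31}
call next patient → 43; now {40, 34, 31}
insert 44 → {44, 40, 34, 31}
insert 54 → {54, 44, 40, 34, 31}
insert 38 → {54, 44, 40, 38, 34, 31}
call next patient → 54; now {44, 40, 38, 34, 31}
call next patient → 44; now {40, 38, 34, 31}
call next patient → 40; now {38, 34, 31}
insert 29 → {38, 34, 31, 29}
insert 39 → {39, 38, 34, 31, 29}
call next patient → 39; now {38, 34, 31, 29}
call next patient → 38; now {34, 31, 29}
call next patient → 34; now {31, 29}
call next patient → 31; now {29}
insert 47 → {47, 29}
insert 64 → {64, 47, 29}
insert 52 → {64, 52, 47, 29}
call next patient → 64; now {52, 47, 29}
call next patient → 52; now {47, 29}
call next patient → 47; now {29}
insert 49 → {49, 29}
call next patient → 49; now {29}
insert 51 → {51, 29}

59, 43, 54, 44, 40, 39, 38, 34, 31, 64, 52, 47, 49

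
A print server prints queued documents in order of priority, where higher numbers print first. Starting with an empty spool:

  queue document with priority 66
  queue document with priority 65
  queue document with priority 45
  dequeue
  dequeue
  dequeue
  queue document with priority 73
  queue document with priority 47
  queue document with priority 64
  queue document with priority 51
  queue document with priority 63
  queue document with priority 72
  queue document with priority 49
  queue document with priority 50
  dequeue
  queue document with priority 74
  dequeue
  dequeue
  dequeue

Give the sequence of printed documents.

66 → 65 → 45 → 73 → 74 → 72 → 64

insert 66 → {66}
insert 65 → {66, 65}
insert 45 → {66, 65, 45}
dequeue → 66; now {65, 45}
dequeue → 65; now {45}
dequeue → 45; now {}
insert 73 → {73}
insert 47 → {73, 47}
insert 64 → {73, 64, 47}
insert 51 → {73, 64, 51, 47}
insert 63 → {73, 64, 63, 51, 47}
insert 72 → {73, 72, 64, 63, 51, 47}
insert 49 → {73, 72, 64, 63, 51, 49, 47}
insert 50 → {73, 72, 64, 63, 51, 50, 49, 47}
dequeue → 73; now {72, 64, 63, 51, 50, 49, 47}
insert 74 → {74, 72, 64, 63, 51, 50, 49, 47}
dequeue → 74; now {72, 64, 63, 51, 50, 49, 47}
dequeue → 72; now {64, 63, 51, 50, 49, 47}
dequeue → 64; now {63, 51, 50, 49, 47}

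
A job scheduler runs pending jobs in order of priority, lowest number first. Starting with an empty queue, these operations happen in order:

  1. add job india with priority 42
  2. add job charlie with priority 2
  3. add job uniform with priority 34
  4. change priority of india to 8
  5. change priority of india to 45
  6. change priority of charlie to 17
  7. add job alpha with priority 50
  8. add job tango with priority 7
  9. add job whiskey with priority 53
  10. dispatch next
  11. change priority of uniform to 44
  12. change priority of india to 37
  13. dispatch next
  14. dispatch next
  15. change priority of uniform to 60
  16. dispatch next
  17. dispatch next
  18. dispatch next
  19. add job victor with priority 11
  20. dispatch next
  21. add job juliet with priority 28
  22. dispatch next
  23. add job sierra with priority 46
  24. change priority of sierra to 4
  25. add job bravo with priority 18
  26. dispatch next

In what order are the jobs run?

tango, charlie, india, alpha, whiskey, uniform, victor, juliet, sierra

add india (priority 42) → {india:42}
add charlie (priority 2) → {charlie:2, india:42}
add uniform (priority 34) → {charlie:2, uniform:34, india:42}
update india to priority 8 → {charlie:2, india:8, uniform:34}
update india to priority 45 → {charlie:2, uniform:34, india:45}
update charlie to priority 17 → {charlie:17, uniform:34, india:45}
add alpha (priority 50) → {charlie:17, uniform:34, india:45, alpha:50}
add tango (priority 7) → {tango:7, charlie:17, uniform:34, india:45, alpha:50}
add whiskey (priority 53) → {tango:7, charlie:17, uniform:34, india:45, alpha:50, whiskey:53}
dispatch next → tango; now {charlie:17, uniform:34, india:45, alpha:50, whiskey:53}
update uniform to priority 44 → {charlie:17, uniform:44, india:45, alpha:50, whiskey:53}
update india to priority 37 → {charlie:17, india:37, uniform:44, alpha:50, whiskey:53}
dispatch next → charlie; now {india:37, uniform:44, alpha:50, whiskey:53}
dispatch next → india; now {uniform:44, alpha:50, whiskey:53}
update uniform to priority 60 → {alpha:50, whiskey:53, uniform:60}
dispatch next → alpha; now {whiskey:53, uniform:60}
dispatch next → whiskey; now {uniform:60}
dispatch next → uniform; now {}
add victor (priority 11) → {victor:11}
dispatch next → victor; now {}
add juliet (priority 28) → {juliet:28}
dispatch next → juliet; now {}
add sierra (priority 46) → {sierra:46}
update sierra to priority 4 → {sierra:4}
add bravo (priority 18) → {sierra:4, bravo:18}
dispatch next → sierra; now {bravo:18}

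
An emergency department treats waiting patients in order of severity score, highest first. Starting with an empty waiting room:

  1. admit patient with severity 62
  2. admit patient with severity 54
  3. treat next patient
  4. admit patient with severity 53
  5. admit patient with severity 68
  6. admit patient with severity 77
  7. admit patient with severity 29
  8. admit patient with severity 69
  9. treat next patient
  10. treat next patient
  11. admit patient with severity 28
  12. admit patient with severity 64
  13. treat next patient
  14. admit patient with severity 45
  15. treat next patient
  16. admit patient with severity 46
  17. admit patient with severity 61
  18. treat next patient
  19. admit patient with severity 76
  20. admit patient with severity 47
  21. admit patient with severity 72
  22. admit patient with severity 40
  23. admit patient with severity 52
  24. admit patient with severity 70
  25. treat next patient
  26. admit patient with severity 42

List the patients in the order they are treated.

insert 62 → {62}
insert 54 → {62, 54}
treat next patient → 62; now {54}
insert 53 → {54, 53}
insert 68 → {68, 54, 53}
insert 77 → {77, 68, 54, 53}
insert 29 → {77, 68, 54, 53, 29}
insert 69 → {77, 69, 68, 54, 53, 29}
treat next patient → 77; now {69, 68, 54, 53, 29}
treat next patient → 69; now {68, 54, 53, 29}
insert 28 → {68, 54, 53, 29, 28}
insert 64 → {68, 64, 54, 53, 29, 28}
treat next patient → 68; now {64, 54, 53, 29, 28}
insert 45 → {64, 54, 53, 45, 29, 28}
treat next patient → 64; now {54, 53, 45, 29, 28}
insert 46 → {54, 53, 46, 45, 29, 28}
insert 61 → {61, 54, 53, 46, 45, 29, 28}
treat next patient → 61; now {54, 53, 46, 45, 29, 28}
insert 76 → {76, 54, 53, 46, 45, 29, 28}
insert 47 → {76, 54, 53, 47, 46, 45, 29, 28}
insert 72 → {76, 72, 54, 53, 47, 46, 45, 29, 28}
insert 40 → {76, 72, 54, 53, 47, 46, 45, 40, 29, 28}
insert 52 → {76, 72, 54, 53, 52, 47, 46, 45, 40, 29, 28}
insert 70 → {76, 72, 70, 54, 53, 52, 47, 46, 45, 40, 29, 28}
treat next patient → 76; now {72, 70, 54, 53, 52, 47, 46, 45, 40, 29, 28}
insert 42 → {72, 70, 54, 53, 52, 47, 46, 45, 42, 40, 29, 28}

62, 77, 69, 68, 64, 61, 76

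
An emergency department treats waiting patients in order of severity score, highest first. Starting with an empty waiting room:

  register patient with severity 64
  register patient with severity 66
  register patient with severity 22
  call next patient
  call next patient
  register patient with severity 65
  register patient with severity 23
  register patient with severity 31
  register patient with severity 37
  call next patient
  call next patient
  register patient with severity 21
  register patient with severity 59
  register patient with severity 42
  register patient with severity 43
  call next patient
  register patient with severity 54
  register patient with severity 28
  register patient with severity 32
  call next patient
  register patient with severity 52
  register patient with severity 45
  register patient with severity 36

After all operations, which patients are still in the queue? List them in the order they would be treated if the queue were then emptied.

52 → 45 → 43 → 42 → 36 → 32 → 31 → 28 → 23 → 22 → 21

insert 64 → {64}
insert 66 → {66, 64}
insert 22 → {66, 64, 22}
call next patient → 66; now {64, 22}
call next patient → 64; now {22}
insert 65 → {65, 22}
insert 23 → {65, 23, 22}
insert 31 → {65, 31, 23, 22}
insert 37 → {65, 37, 31, 23, 22}
call next patient → 65; now {37, 31, 23, 22}
call next patient → 37; now {31, 23, 22}
insert 21 → {31, 23, 22, 21}
insert 59 → {59, 31, 23, 22, 21}
insert 42 → {59, 42, 31, 23, 22, 21}
insert 43 → {59, 43, 42, 31, 23, 22, 21}
call next patient → 59; now {43, 42, 31, 23, 22, 21}
insert 54 → {54, 43, 42, 31, 23, 22, 21}
insert 28 → {54, 43, 42, 31, 28, 23, 22, 21}
insert 32 → {54, 43, 42, 32, 31, 28, 23, 22, 21}
call next patient → 54; now {43, 42, 32, 31, 28, 23, 22, 21}
insert 52 → {52, 43, 42, 32, 31, 28, 23, 22, 21}
insert 45 → {52, 45, 43, 42, 32, 31, 28, 23, 22, 21}
insert 36 → {52, 45, 43, 42, 36, 32, 31, 28, 23, 22, 21}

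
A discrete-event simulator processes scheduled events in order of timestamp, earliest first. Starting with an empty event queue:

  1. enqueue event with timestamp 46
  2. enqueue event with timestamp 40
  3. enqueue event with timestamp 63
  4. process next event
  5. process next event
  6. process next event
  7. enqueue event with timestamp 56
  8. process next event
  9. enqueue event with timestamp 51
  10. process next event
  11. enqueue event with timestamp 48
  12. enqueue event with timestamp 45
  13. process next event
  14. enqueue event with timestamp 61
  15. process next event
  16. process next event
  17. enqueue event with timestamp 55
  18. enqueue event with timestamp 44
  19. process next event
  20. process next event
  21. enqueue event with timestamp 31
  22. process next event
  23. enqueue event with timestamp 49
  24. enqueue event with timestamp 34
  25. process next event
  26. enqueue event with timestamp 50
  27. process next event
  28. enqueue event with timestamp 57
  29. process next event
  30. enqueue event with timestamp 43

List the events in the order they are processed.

[40, 46, 63, 56, 51, 45, 48, 61, 44, 55, 31, 34, 49, 50]

insert 46 → {46}
insert 40 → {40, 46}
insert 63 → {40, 46, 63}
process next event → 40; now {46, 63}
process next event → 46; now {63}
process next event → 63; now {}
insert 56 → {56}
process next event → 56; now {}
insert 51 → {51}
process next event → 51; now {}
insert 48 → {48}
insert 45 → {45, 48}
process next event → 45; now {48}
insert 61 → {48, 61}
process next event → 48; now {61}
process next event → 61; now {}
insert 55 → {55}
insert 44 → {44, 55}
process next event → 44; now {55}
process next event → 55; now {}
insert 31 → {31}
process next event → 31; now {}
insert 49 → {49}
insert 34 → {34, 49}
process next event → 34; now {49}
insert 50 → {49, 50}
process next event → 49; now {50}
insert 57 → {50, 57}
process next event → 50; now {57}
insert 43 → {43, 57}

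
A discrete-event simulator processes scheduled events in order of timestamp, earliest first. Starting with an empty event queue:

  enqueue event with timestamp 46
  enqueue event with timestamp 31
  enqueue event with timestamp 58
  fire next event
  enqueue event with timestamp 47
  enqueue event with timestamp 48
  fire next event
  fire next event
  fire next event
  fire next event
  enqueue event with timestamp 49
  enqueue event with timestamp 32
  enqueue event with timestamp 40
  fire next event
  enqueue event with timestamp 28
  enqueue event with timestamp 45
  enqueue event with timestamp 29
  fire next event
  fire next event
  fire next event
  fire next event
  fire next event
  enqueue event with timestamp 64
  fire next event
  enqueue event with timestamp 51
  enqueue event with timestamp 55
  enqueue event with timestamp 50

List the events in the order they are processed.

31 → 46 → 47 → 48 → 58 → 32 → 28 → 29 → 40 → 45 → 49 → 64

insert 46 → {46}
insert 31 → {31, 46}
insert 58 → {31, 46, 58}
fire next event → 31; now {46, 58}
insert 47 → {46, 47, 58}
insert 48 → {46, 47, 48, 58}
fire next event → 46; now {47, 48, 58}
fire next event → 47; now {48, 58}
fire next event → 48; now {58}
fire next event → 58; now {}
insert 49 → {49}
insert 32 → {32, 49}
insert 40 → {32, 40, 49}
fire next event → 32; now {40, 49}
insert 28 → {28, 40, 49}
insert 45 → {28, 40, 45, 49}
insert 29 → {28, 29, 40, 45, 49}
fire next event → 28; now {29, 40, 45, 49}
fire next event → 29; now {40, 45, 49}
fire next event → 40; now {45, 49}
fire next event → 45; now {49}
fire next event → 49; now {}
insert 64 → {64}
fire next event → 64; now {}
insert 51 → {51}
insert 55 → {51, 55}
insert 50 → {50, 51, 55}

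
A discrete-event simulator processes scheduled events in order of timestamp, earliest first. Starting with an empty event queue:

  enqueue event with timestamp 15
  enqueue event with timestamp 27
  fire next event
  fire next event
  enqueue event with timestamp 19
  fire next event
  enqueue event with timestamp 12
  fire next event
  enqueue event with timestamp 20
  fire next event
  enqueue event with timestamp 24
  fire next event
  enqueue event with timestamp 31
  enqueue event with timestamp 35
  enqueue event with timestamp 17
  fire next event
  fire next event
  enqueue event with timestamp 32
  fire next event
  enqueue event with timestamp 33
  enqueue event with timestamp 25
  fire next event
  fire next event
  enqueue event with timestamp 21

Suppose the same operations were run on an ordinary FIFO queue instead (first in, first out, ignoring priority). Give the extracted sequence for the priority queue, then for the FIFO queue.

priority queue: 15 → 27 → 19 → 12 → 20 → 24 → 17 → 31 → 32 → 25 → 33; FIFO queue: 15, 27, 19, 12, 20, 24, 31, 35, 17, 32, 33

insert 15 → {15}
insert 27 → {15, 27}
fire next event → 15; now {27}
fire next event → 27; now {}
insert 19 → {19}
fire next event → 19; now {}
insert 12 → {12}
fire next event → 12; now {}
insert 20 → {20}
fire next event → 20; now {}
insert 24 → {24}
fire next event → 24; now {}
insert 31 → {31}
insert 35 → {31, 35}
insert 17 → {17, 31, 35}
fire next event → 17; now {31, 35}
fire next event → 31; now {35}
insert 32 → {32, 35}
fire next event → 32; now {35}
insert 33 → {33, 35}
insert 25 → {25, 33, 35}
fire next event → 25; now {33, 35}
fire next event → 33; now {35}
insert 21 → {21, 35}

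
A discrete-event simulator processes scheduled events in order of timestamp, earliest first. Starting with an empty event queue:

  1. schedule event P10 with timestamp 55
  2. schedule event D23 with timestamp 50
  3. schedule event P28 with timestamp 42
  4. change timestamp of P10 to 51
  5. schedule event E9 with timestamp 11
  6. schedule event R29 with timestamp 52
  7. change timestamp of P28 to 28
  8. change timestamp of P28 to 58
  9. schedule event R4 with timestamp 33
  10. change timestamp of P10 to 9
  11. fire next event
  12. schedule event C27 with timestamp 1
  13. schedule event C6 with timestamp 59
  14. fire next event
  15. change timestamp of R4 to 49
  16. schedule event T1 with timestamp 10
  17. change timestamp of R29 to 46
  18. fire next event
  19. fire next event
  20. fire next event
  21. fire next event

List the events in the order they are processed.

add P10 (timestamp 55) → {P10:55}
add D23 (timestamp 50) → {D23:50, P10:55}
add P28 (timestamp 42) → {P28:42, D23:50, P10:55}
update P10 to timestamp 51 → {P28:42, D23:50, P10:51}
add E9 (timestamp 11) → {E9:11, P28:42, D23:50, P10:51}
add R29 (timestamp 52) → {E9:11, P28:42, D23:50, P10:51, R29:52}
update P28 to timestamp 28 → {E9:11, P28:28, D23:50, P10:51, R29:52}
update P28 to timestamp 58 → {E9:11, D23:50, P10:51, R29:52, P28:58}
add R4 (timestamp 33) → {E9:11, R4:33, D23:50, P10:51, R29:52, P28:58}
update P10 to timestamp 9 → {P10:9, E9:11, R4:33, D23:50, R29:52, P28:58}
fire next event → P10; now {E9:11, R4:33, D23:50, R29:52, P28:58}
add C27 (timestamp 1) → {C27:1, E9:11, R4:33, D23:50, R29:52, P28:58}
add C6 (timestamp 59) → {C27:1, E9:11, R4:33, D23:50, R29:52, P28:58, C6:59}
fire next event → C27; now {E9:11, R4:33, D23:50, R29:52, P28:58, C6:59}
update R4 to timestamp 49 → {E9:11, R4:49, D23:50, R29:52, P28:58, C6:59}
add T1 (timestamp 10) → {T1:10, E9:11, R4:49, D23:50, R29:52, P28:58, C6:59}
update R29 to timestamp 46 → {T1:10, E9:11, R29:46, R4:49, D23:50, P28:58, C6:59}
fire next event → T1; now {E9:11, R29:46, R4:49, D23:50, P28:58, C6:59}
fire next event → E9; now {R29:46, R4:49, D23:50, P28:58, C6:59}
fire next event → R29; now {R4:49, D23:50, P28:58, C6:59}
fire next event → R4; now {D23:50, P28:58, C6:59}

[P10, C27, T1, E9, R29, R4]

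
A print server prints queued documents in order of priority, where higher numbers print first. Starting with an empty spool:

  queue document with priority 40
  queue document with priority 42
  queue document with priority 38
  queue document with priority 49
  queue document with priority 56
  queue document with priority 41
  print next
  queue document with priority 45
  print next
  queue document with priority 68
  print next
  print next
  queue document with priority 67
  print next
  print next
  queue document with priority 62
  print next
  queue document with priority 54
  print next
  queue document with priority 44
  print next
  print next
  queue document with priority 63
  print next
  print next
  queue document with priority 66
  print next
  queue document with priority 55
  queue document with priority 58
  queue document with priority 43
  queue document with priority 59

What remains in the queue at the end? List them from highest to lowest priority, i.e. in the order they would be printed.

[59, 58, 55, 43, 38]

insert 40 → {40}
insert 42 → {42, 40}
insert 38 → {42, 40, 38}
insert 49 → {49, 42, 40, 38}
insert 56 → {56, 49, 42, 40, 38}
insert 41 → {56, 49, 42, 41, 40, 38}
print next → 56; now {49, 42, 41, 40, 38}
insert 45 → {49, 45, 42, 41, 40, 38}
print next → 49; now {45, 42, 41, 40, 38}
insert 68 → {68, 45, 42, 41, 40, 38}
print next → 68; now {45, 42, 41, 40, 38}
print next → 45; now {42, 41, 40, 38}
insert 67 → {67, 42, 41, 40, 38}
print next → 67; now {42, 41, 40, 38}
print next → 42; now {41, 40, 38}
insert 62 → {62, 41, 40, 38}
print next → 62; now {41, 40, 38}
insert 54 → {54, 41, 40, 38}
print next → 54; now {41, 40, 38}
insert 44 → {44, 41, 40, 38}
print next → 44; now {41, 40, 38}
print next → 41; now {40, 38}
insert 63 → {63, 40, 38}
print next → 63; now {40, 38}
print next → 40; now {38}
insert 66 → {66, 38}
print next → 66; now {38}
insert 55 → {55, 38}
insert 58 → {58, 55, 38}
insert 43 → {58, 55, 43, 38}
insert 59 → {59, 58, 55, 43, 38}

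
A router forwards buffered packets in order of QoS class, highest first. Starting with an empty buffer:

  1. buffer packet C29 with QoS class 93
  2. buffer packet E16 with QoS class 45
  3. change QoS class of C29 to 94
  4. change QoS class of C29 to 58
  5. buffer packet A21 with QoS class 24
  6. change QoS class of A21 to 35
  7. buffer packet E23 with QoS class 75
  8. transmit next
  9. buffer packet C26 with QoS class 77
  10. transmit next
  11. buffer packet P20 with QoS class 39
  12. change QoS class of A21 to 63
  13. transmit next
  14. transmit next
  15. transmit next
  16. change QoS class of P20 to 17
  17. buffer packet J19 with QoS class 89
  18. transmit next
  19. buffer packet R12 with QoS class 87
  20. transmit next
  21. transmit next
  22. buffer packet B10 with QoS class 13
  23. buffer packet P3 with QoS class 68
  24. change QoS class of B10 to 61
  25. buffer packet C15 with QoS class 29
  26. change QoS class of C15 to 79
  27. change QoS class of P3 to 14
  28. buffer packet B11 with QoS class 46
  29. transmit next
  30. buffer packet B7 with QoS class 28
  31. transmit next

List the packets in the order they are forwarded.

add C29 (QoS class 93) → {C29:93}
add E16 (QoS class 45) → {C29:93, E16:45}
update C29 to QoS class 94 → {C29:94, E16:45}
update C29 to QoS class 58 → {C29:58, E16:45}
add A21 (QoS class 24) → {C29:58, E16:45, A21:24}
update A21 to QoS class 35 → {C29:58, E16:45, A21:35}
add E23 (QoS class 75) → {E23:75, C29:58, E16:45, A21:35}
transmit next → E23; now {C29:58, E16:45, A21:35}
add C26 (QoS class 77) → {C26:77, C29:58, E16:45, A21:35}
transmit next → C26; now {C29:58, E16:45, A21:35}
add P20 (QoS class 39) → {C29:58, E16:45, P20:39, A21:35}
update A21 to QoS class 63 → {A21:63, C29:58, E16:45, P20:39}
transmit next → A21; now {C29:58, E16:45, P20:39}
transmit next → C29; now {E16:45, P20:39}
transmit next → E16; now {P20:39}
update P20 to QoS class 17 → {P20:17}
add J19 (QoS class 89) → {J19:89, P20:17}
transmit next → J19; now {P20:17}
add R12 (QoS class 87) → {R12:87, P20:17}
transmit next → R12; now {P20:17}
transmit next → P20; now {}
add B10 (QoS class 13) → {B10:13}
add P3 (QoS class 68) → {P3:68, B10:13}
update B10 to QoS class 61 → {P3:68, B10:61}
add C15 (QoS class 29) → {P3:68, B10:61, C15:29}
update C15 to QoS class 79 → {C15:79, P3:68, B10:61}
update P3 to QoS class 14 → {C15:79, B10:61, P3:14}
add B11 (QoS class 46) → {C15:79, B10:61, B11:46, P3:14}
transmit next → C15; now {B10:61, B11:46, P3:14}
add B7 (QoS class 28) → {B10:61, B11:46, B7:28, P3:14}
transmit next → B10; now {B11:46, B7:28, P3:14}

E23 → C26 → A21 → C29 → E16 → J19 → R12 → P20 → C15 → B10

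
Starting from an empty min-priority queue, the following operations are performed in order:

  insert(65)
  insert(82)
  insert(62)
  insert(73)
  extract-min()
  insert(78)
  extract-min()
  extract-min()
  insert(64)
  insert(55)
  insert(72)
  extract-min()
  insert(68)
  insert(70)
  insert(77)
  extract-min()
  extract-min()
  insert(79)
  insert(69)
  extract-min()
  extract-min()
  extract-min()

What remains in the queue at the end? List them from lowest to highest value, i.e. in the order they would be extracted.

insert 65 → {65}
insert 82 → {65, 82}
insert 62 → {62, 65, 82}
insert 73 → {62, 65, 73, 82}
extract-min → 62; now {65, 73, 82}
insert 78 → {65, 73, 78, 82}
extract-min → 65; now {73, 78, 82}
extract-min → 73; now {78, 82}
insert 64 → {64, 78, 82}
insert 55 → {55, 64, 78, 82}
insert 72 → {55, 64, 72, 78, 82}
extract-min → 55; now {64, 72, 78, 82}
insert 68 → {64, 68, 72, 78, 82}
insert 70 → {64, 68, 70, 72, 78, 82}
insert 77 → {64, 68, 70, 72, 77, 78, 82}
extract-min → 64; now {68, 70, 72, 77, 78, 82}
extract-min → 68; now {70, 72, 77, 78, 82}
insert 79 → {70, 72, 77, 78, 79, 82}
insert 69 → {69, 70, 72, 77, 78, 79, 82}
extract-min → 69; now {70, 72, 77, 78, 79, 82}
extract-min → 70; now {72, 77, 78, 79, 82}
extract-min → 72; now {77, 78, 79, 82}

[77, 78, 79, 82]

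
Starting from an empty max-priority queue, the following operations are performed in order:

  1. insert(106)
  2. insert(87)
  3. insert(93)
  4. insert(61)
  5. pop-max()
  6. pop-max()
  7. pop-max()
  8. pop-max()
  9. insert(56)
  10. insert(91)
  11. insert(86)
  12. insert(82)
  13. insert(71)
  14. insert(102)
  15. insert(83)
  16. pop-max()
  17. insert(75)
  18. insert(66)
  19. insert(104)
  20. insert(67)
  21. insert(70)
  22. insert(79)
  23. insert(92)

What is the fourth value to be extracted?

61

insert 106 → {106}
insert 87 → {106, 87}
insert 93 → {106, 93, 87}
insert 61 → {106, 93, 87, 61}
pop-max → 106; now {93, 87, 61}
pop-max → 93; now {87, 61}
pop-max → 87; now {61}
pop-max → 61; now {}
insert 56 → {56}
insert 91 → {91, 56}
insert 86 → {91, 86, 56}
insert 82 → {91, 86, 82, 56}
insert 71 → {91, 86, 82, 71, 56}
insert 102 → {102, 91, 86, 82, 71, 56}
insert 83 → {102, 91, 86, 83, 82, 71, 56}
pop-max → 102; now {91, 86, 83, 82, 71, 56}
insert 75 → {91, 86, 83, 82, 75, 71, 56}
insert 66 → {91, 86, 83, 82, 75, 71, 66, 56}
insert 104 → {104, 91, 86, 83, 82, 75, 71, 66, 56}
insert 67 → {104, 91, 86, 83, 82, 75, 71, 67, 66, 56}
insert 70 → {104, 91, 86, 83, 82, 75, 71, 70, 67, 66, 56}
insert 79 → {104, 91, 86, 83, 82, 79, 75, 71, 70, 67, 66, 56}
insert 92 → {104, 92, 91, 86, 83, 82, 79, 75, 71, 70, 67, 66, 56}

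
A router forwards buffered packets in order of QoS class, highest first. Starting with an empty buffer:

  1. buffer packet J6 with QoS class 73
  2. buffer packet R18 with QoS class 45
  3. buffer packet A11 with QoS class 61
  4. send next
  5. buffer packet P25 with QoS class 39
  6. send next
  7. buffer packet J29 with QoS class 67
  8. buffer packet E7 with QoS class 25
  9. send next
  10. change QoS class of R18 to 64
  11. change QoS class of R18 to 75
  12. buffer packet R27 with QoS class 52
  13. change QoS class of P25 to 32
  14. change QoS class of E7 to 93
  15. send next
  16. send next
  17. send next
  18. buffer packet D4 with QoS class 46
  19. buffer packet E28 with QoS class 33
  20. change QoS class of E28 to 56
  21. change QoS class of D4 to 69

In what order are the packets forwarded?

add J6 (QoS class 73) → {J6:73}
add R18 (QoS class 45) → {J6:73, R18:45}
add A11 (QoS class 61) → {J6:73, A11:61, R18:45}
send next → J6; now {A11:61, R18:45}
add P25 (QoS class 39) → {A11:61, R18:45, P25:39}
send next → A11; now {R18:45, P25:39}
add J29 (QoS class 67) → {J29:67, R18:45, P25:39}
add E7 (QoS class 25) → {J29:67, R18:45, P25:39, E7:25}
send next → J29; now {R18:45, P25:39, E7:25}
update R18 to QoS class 64 → {R18:64, P25:39, E7:25}
update R18 to QoS class 75 → {R18:75, P25:39, E7:25}
add R27 (QoS class 52) → {R18:75, R27:52, P25:39, E7:25}
update P25 to QoS class 32 → {R18:75, R27:52, P25:32, E7:25}
update E7 to QoS class 93 → {E7:93, R18:75, R27:52, P25:32}
send next → E7; now {R18:75, R27:52, P25:32}
send next → R18; now {R27:52, P25:32}
send next → R27; now {P25:32}
add D4 (QoS class 46) → {D4:46, P25:32}
add E28 (QoS class 33) → {D4:46, E28:33, P25:32}
update E28 to QoS class 56 → {E28:56, D4:46, P25:32}
update D4 to QoS class 69 → {D4:69, E28:56, P25:32}

[J6, A11, J29, E7, R18, R27]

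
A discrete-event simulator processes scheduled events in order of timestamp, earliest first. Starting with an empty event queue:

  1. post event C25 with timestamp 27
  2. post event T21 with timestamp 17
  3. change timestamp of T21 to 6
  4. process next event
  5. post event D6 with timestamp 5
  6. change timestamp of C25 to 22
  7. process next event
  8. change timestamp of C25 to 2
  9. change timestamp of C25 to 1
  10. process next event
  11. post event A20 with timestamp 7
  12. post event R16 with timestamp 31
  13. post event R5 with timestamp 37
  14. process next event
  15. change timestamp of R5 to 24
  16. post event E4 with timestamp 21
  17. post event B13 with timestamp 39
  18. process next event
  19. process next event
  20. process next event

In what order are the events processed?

T21 → D6 → C25 → A20 → E4 → R5 → R16

add C25 (timestamp 27) → {C25:27}
add T21 (timestamp 17) → {T21:17, C25:27}
update T21 to timestamp 6 → {T21:6, C25:27}
process next event → T21; now {C25:27}
add D6 (timestamp 5) → {D6:5, C25:27}
update C25 to timestamp 22 → {D6:5, C25:22}
process next event → D6; now {C25:22}
update C25 to timestamp 2 → {C25:2}
update C25 to timestamp 1 → {C25:1}
process next event → C25; now {}
add A20 (timestamp 7) → {A20:7}
add R16 (timestamp 31) → {A20:7, R16:31}
add R5 (timestamp 37) → {A20:7, R16:31, R5:37}
process next event → A20; now {R16:31, R5:37}
update R5 to timestamp 24 → {R5:24, R16:31}
add E4 (timestamp 21) → {E4:21, R5:24, R16:31}
add B13 (timestamp 39) → {E4:21, R5:24, R16:31, B13:39}
process next event → E4; now {R5:24, R16:31, B13:39}
process next event → R5; now {R16:31, B13:39}
process next event → R16; now {B13:39}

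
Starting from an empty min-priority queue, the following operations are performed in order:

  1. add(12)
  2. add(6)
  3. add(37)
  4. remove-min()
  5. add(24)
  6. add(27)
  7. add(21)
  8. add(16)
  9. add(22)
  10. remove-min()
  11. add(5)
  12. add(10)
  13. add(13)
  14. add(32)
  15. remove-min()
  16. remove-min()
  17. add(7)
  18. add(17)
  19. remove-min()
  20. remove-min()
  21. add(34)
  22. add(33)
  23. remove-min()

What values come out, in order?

6, 12, 5, 10, 7, 13, 16

insert 12 → {12}
insert 6 → {6, 12}
insert 37 → {6, 12, 37}
remove-min → 6; now {12, 37}
insert 24 → {12, 24, 37}
insert 27 → {12, 24, 27, 37}
insert 21 → {12, 21, 24, 27, 37}
insert 16 → {12, 16, 21, 24, 27, 37}
insert 22 → {12, 16, 21, 22, 24, 27, 37}
remove-min → 12; now {16, 21, 22, 24, 27, 37}
insert 5 → {5, 16, 21, 22, 24, 27, 37}
insert 10 → {5, 10, 16, 21, 22, 24, 27, 37}
insert 13 → {5, 10, 13, 16, 21, 22, 24, 27, 37}
insert 32 → {5, 10, 13, 16, 21, 22, 24, 27, 32, 37}
remove-min → 5; now {10, 13, 16, 21, 22, 24, 27, 32, 37}
remove-min → 10; now {13, 16, 21, 22, 24, 27, 32, 37}
insert 7 → {7, 13, 16, 21, 22, 24, 27, 32, 37}
insert 17 → {7, 13, 16, 17, 21, 22, 24, 27, 32, 37}
remove-min → 7; now {13, 16, 17, 21, 22, 24, 27, 32, 37}
remove-min → 13; now {16, 17, 21, 22, 24, 27, 32, 37}
insert 34 → {16, 17, 21, 22, 24, 27, 32, 34, 37}
insert 33 → {16, 17, 21, 22, 24, 27, 32, 33, 34, 37}
remove-min → 16; now {17, 21, 22, 24, 27, 32, 33, 34, 37}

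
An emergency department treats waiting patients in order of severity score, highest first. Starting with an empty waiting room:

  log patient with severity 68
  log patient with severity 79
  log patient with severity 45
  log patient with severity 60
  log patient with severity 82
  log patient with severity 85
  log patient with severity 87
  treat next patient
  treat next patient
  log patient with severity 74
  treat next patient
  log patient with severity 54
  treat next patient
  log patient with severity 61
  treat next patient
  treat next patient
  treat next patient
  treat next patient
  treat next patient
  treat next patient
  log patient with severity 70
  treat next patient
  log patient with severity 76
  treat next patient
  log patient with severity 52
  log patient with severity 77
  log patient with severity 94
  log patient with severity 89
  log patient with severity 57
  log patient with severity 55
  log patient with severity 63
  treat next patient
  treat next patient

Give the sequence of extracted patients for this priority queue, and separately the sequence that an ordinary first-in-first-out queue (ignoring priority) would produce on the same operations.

priority queue: 87 → 85 → 82 → 79 → 74 → 68 → 61 → 60 → 54 → 45 → 70 → 76 → 94 → 89; FIFO queue: 68 → 79 → 45 → 60 → 82 → 85 → 87 → 74 → 54 → 61 → 70 → 76 → 52 → 77

insert 68 → {68}
insert 79 → {79, 68}
insert 45 → {79, 68, 45}
insert 60 → {79, 68, 60, 45}
insert 82 → {82, 79, 68, 60, 45}
insert 85 → {85, 82, 79, 68, 60, 45}
insert 87 → {87, 85, 82, 79, 68, 60, 45}
treat next patient → 87; now {85, 82, 79, 68, 60, 45}
treat next patient → 85; now {82, 79, 68, 60, 45}
insert 74 → {82, 79, 74, 68, 60, 45}
treat next patient → 82; now {79, 74, 68, 60, 45}
insert 54 → {79, 74, 68, 60, 54, 45}
treat next patient → 79; now {74, 68, 60, 54, 45}
insert 61 → {74, 68, 61, 60, 54, 45}
treat next patient → 74; now {68, 61, 60, 54, 45}
treat next patient → 68; now {61, 60, 54, 45}
treat next patient → 61; now {60, 54, 45}
treat next patient → 60; now {54, 45}
treat next patient → 54; now {45}
treat next patient → 45; now {}
insert 70 → {70}
treat next patient → 70; now {}
insert 76 → {76}
treat next patient → 76; now {}
insert 52 → {52}
insert 77 → {77, 52}
insert 94 → {94, 77, 52}
insert 89 → {94, 89, 77, 52}
insert 57 → {94, 89, 77, 57, 52}
insert 55 → {94, 89, 77, 57, 55, 52}
insert 63 → {94, 89, 77, 63, 57, 55, 52}
treat next patient → 94; now {89, 77, 63, 57, 55, 52}
treat next patient → 89; now {77, 63, 57, 55, 52}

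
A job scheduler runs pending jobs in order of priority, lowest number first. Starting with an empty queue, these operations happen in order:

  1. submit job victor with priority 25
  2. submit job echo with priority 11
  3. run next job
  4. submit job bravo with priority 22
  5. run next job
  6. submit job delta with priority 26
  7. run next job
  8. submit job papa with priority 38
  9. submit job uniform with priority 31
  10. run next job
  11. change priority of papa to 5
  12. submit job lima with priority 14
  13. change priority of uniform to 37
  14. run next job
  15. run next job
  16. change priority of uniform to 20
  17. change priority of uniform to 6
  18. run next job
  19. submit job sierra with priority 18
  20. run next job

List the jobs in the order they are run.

echo, bravo, victor, delta, papa, lima, uniform, sierra

add victor (priority 25) → {victor:25}
add echo (priority 11) → {echo:11, victor:25}
run next job → echo; now {victor:25}
add bravo (priority 22) → {bravo:22, victor:25}
run next job → bravo; now {victor:25}
add delta (priority 26) → {victor:25, delta:26}
run next job → victor; now {delta:26}
add papa (priority 38) → {delta:26, papa:38}
add uniform (priority 31) → {delta:26, uniform:31, papa:38}
run next job → delta; now {uniform:31, papa:38}
update papa to priority 5 → {papa:5, uniform:31}
add lima (priority 14) → {papa:5, lima:14, uniform:31}
update uniform to priority 37 → {papa:5, lima:14, uniform:37}
run next job → papa; now {lima:14, uniform:37}
run next job → lima; now {uniform:37}
update uniform to priority 20 → {uniform:20}
update uniform to priority 6 → {uniform:6}
run next job → uniform; now {}
add sierra (priority 18) → {sierra:18}
run next job → sierra; now {}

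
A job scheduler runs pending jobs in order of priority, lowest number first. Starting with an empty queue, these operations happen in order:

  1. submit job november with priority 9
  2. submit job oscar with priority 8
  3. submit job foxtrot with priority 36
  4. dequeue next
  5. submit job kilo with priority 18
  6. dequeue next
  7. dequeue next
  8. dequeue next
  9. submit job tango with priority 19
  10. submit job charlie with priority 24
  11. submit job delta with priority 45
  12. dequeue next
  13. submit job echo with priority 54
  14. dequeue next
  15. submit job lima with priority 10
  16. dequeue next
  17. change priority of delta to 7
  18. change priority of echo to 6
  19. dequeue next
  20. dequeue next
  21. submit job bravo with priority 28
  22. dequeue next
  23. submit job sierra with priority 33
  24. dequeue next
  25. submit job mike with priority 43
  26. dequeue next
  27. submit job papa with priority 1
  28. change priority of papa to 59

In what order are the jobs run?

[oscar, november, kilo, foxtrot, tango, charlie, lima, echo, delta, bravo, sierra, mike]

add november (priority 9) → {november:9}
add oscar (priority 8) → {oscar:8, november:9}
add foxtrot (priority 36) → {oscar:8, november:9, foxtrot:36}
dequeue next → oscar; now {november:9, foxtrot:36}
add kilo (priority 18) → {november:9, kilo:18, foxtrot:36}
dequeue next → november; now {kilo:18, foxtrot:36}
dequeue next → kilo; now {foxtrot:36}
dequeue next → foxtrot; now {}
add tango (priority 19) → {tango:19}
add charlie (priority 24) → {tango:19, charlie:24}
add delta (priority 45) → {tango:19, charlie:24, delta:45}
dequeue next → tango; now {charlie:24, delta:45}
add echo (priority 54) → {charlie:24, delta:45, echo:54}
dequeue next → charlie; now {delta:45, echo:54}
add lima (priority 10) → {lima:10, delta:45, echo:54}
dequeue next → lima; now {delta:45, echo:54}
update delta to priority 7 → {delta:7, echo:54}
update echo to priority 6 → {echo:6, delta:7}
dequeue next → echo; now {delta:7}
dequeue next → delta; now {}
add bravo (priority 28) → {bravo:28}
dequeue next → bravo; now {}
add sierra (priority 33) → {sierra:33}
dequeue next → sierra; now {}
add mike (priority 43) → {mike:43}
dequeue next → mike; now {}
add papa (priority 1) → {papa:1}
update papa to priority 59 → {papa:59}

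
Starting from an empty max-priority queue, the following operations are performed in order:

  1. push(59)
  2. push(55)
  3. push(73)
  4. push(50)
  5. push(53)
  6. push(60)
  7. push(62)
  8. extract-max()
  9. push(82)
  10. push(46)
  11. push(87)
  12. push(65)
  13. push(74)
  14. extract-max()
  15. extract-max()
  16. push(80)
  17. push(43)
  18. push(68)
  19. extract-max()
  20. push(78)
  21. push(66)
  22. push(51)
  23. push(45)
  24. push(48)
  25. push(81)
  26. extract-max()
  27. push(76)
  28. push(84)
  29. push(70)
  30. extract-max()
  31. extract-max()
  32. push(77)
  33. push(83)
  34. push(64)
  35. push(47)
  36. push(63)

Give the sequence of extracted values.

insert 59 → {59}
insert 55 → {59, 55}
insert 73 → {73, 59, 55}
insert 50 → {73, 59, 55, 50}
insert 53 → {73, 59, 55, 53, 50}
insert 60 → {73, 60, 59, 55, 53, 50}
insert 62 → {73, 62, 60, 59, 55, 53, 50}
extract-max → 73; now {62, 60, 59, 55, 53, 50}
insert 82 → {82, 62, 60, 59, 55, 53, 50}
insert 46 → {82, 62, 60, 59, 55, 53, 50, 46}
insert 87 → {87, 82, 62, 60, 59, 55, 53, 50, 46}
insert 65 → {87, 82, 65, 62, 60, 59, 55, 53, 50, 46}
insert 74 → {87, 82, 74, 65, 62, 60, 59, 55, 53, 50, 46}
extract-max → 87; now {82, 74, 65, 62, 60, 59, 55, 53, 50, 46}
extract-max → 82; now {74, 65, 62, 60, 59, 55, 53, 50, 46}
insert 80 → {80, 74, 65, 62, 60, 59, 55, 53, 50, 46}
insert 43 → {80, 74, 65, 62, 60, 59, 55, 53, 50, 46, 43}
insert 68 → {80, 74, 68, 65, 62, 60, 59, 55, 53, 50, 46, 43}
extract-max → 80; now {74, 68, 65, 62, 60, 59, 55, 53, 50, 46, 43}
insert 78 → {78, 74, 68, 65, 62, 60, 59, 55, 53, 50, 46, 43}
insert 66 → {78, 74, 68, 66, 65, 62, 60, 59, 55, 53, 50, 46, 43}
insert 51 → {78, 74, 68, 66, 65, 62, 60, 59, 55, 53, 51, 50, 46, 43}
insert 45 → {78, 74, 68, 66, 65, 62, 60, 59, 55, 53, 51, 50, 46, 45, 43}
insert 48 → {78, 74, 68, 66, 65, 62, 60, 59, 55, 53, 51, 50, 48, 46, 45, 43}
insert 81 → {81, 78, 74, 68, 66, 65, 62, 60, 59, 55, 53, 51, 50, 48, 46, 45, 43}
extract-max → 81; now {78, 74, 68, 66, 65, 62, 60, 59, 55, 53, 51, 50, 48, 46, 45, 43}
insert 76 → {78, 76, 74, 68, 66, 65, 62, 60, 59, 55, 53, 51, 50, 48, 46, 45, 43}
insert 84 → {84, 78, 76, 74, 68, 66, 65, 62, 60, 59, 55, 53, 51, 50, 48, 46, 45, 43}
insert 70 → {84, 78, 76, 74, 70, 68, 66, 65, 62, 60, 59, 55, 53, 51, 50, 48, 46, 45, 43}
extract-max → 84; now {78, 76, 74, 70, 68, 66, 65, 62, 60, 59, 55, 53, 51, 50, 48, 46, 45, 43}
extract-max → 78; now {76, 74, 70, 68, 66, 65, 62, 60, 59, 55, 53, 51, 50, 48, 46, 45, 43}
insert 77 → {77, 76, 74, 70, 68, 66, 65, 62, 60, 59, 55, 53, 51, 50, 48, 46, 45, 43}
insert 83 → {83, 77, 76, 74, 70, 68, 66, 65, 62, 60, 59, 55, 53, 51, 50, 48, 46, 45, 43}
insert 64 → {83, 77, 76, 74, 70, 68, 66, 65, 64, 62, 60, 59, 55, 53, 51, 50, 48, 46, 45, 43}
insert 47 → {83, 77, 76, 74, 70, 68, 66, 65, 64, 62, 60, 59, 55, 53, 51, 50, 48, 47, 46, 45, 43}
insert 63 → {83, 77, 76, 74, 70, 68, 66, 65, 64, 63, 62, 60, 59, 55, 53, 51, 50, 48, 47, 46, 45, 43}

73 → 87 → 82 → 80 → 81 → 84 → 78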